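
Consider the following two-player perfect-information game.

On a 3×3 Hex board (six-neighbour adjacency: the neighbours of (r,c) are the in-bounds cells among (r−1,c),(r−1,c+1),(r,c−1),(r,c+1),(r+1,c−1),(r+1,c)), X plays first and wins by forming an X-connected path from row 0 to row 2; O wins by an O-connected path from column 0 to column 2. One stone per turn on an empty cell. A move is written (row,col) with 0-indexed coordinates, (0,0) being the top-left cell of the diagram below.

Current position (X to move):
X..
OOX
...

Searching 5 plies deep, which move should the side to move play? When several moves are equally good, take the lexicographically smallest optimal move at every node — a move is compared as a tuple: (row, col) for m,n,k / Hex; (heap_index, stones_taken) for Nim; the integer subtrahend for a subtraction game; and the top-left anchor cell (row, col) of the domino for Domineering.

X's best at [X../OOX/...]: (0,2)

[X../OOX/...] X move#1: (0,1):-1/XX./OOX/..., (0,2):+1/X.X/OOX/...*, (2,0):-1/X../OOX/X.., (2,1):-1/X../OOX/.X., (2,2):-1/X../OOX/..X
[X.X/OOX/...] O move#2: (0,1):-1/XOX/OOX/...*, (2,0):-1/X.X/OOX/O.., (2,1):-1/X.X/OOX/.O., (2,2):-1/X.X/OOX/..O
[XOX/OOX/...] X move#3: (2,0):+1/XOX/OOX/X..*, (2,1):+1/XOX/OOX/.X., (2,2):+1/XOX/OOX/..X
[XOX/OOX/X..] O move#4: (2,1):-1/XOX/OOX/XO.*, (2,2):-1/XOX/OOX/X.O
[XOX/OOX/XO.] X move#5: (2,2):+1/XOX/OOX/XOX*
[XOX/OOX/XOX] end (terminal -1, O#6); searched X../OOX/... to 5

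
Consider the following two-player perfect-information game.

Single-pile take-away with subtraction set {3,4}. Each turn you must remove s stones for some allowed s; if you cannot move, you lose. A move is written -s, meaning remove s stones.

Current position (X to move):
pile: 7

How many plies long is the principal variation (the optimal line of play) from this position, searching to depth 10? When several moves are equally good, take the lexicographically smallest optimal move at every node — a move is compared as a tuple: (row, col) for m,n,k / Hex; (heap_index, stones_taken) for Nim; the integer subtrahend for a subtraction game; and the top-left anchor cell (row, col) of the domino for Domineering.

ply 1, X at 7 | -3=-1→4*; -4=-1→3
ply 2, O at 4 | -3=+1→1*; -4=+1→0
ply 3: 1 is terminal -1 (X); from 7 depth 10

PV length from [7]: 2 plies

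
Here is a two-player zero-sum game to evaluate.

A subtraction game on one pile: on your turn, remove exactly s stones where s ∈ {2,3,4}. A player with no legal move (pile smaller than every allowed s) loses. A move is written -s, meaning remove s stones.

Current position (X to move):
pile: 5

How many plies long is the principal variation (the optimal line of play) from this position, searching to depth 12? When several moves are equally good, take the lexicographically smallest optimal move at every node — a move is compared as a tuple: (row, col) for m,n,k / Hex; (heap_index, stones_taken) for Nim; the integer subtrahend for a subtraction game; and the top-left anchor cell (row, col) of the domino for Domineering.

PV length from [5]: 1 ply

p1 X@[5]: -2[3]-1 -3[2]-1 -4[1]+1*
p2 O@[1] terminal -1; root [5] d12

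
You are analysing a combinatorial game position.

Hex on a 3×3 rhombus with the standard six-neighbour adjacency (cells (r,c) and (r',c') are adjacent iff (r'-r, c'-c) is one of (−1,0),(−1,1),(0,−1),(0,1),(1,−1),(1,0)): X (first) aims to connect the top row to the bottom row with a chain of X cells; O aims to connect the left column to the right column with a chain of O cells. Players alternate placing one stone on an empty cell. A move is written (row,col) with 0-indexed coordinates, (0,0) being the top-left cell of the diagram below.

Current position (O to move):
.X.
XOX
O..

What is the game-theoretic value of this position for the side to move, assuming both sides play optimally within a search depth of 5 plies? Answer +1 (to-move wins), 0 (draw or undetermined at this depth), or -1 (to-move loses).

[.X./XOX/O..] O move#1: (0,0):-1/OX./XOX/O.., (0,2):+1/.XO/XOX/O..*, (2,1):+1/.X./XOX/OO., (2,2):+1/.X./XOX/O.O
[.XO/XOX/O..] end (terminal -1, X#2); searched .X./XOX/O.. to 5

value(.X./XOX/O.., O) = +1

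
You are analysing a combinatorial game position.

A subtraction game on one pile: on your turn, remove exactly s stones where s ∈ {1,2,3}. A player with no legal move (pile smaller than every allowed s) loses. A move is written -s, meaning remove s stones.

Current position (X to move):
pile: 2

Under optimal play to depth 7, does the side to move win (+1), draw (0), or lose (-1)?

ply 1, X at 2 | -1=-1→1; -2=+1→0*
ply 2: 0 is terminal -1 (O); from 2 depth 7

value(2, X) = +1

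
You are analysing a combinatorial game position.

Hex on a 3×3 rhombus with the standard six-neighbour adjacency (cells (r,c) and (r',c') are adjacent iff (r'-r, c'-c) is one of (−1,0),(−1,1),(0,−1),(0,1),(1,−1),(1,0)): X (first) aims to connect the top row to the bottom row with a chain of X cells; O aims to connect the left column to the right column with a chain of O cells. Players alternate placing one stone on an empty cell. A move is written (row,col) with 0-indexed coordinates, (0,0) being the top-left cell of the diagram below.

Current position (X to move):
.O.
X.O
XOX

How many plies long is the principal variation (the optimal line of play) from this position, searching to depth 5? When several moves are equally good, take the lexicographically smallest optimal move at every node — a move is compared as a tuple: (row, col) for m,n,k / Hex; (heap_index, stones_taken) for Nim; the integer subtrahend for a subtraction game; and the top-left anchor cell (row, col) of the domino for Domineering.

p1 X@[.O./X.O/XOX]: (0,0)[XO./X.O/XOX]+1* (0,2)[.OX/X.O/XOX]+1 (1,1)[.O./XXO/XOX]+1
p2 O@[XO./X.O/XOX] terminal -1; root [.O./X.O/XOX] d5

PV length from [.O./X.O/XOX]: 1 ply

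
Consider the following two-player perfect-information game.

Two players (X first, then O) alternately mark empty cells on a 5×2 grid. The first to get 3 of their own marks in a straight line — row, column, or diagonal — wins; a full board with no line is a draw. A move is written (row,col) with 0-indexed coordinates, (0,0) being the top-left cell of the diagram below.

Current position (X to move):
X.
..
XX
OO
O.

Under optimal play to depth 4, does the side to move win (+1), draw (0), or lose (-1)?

p1 X@[X./../XX/OO/O.]: (0,1)[XX/../XX/OO/O.]+1* (1,0)[X./X./XX/OO/O.]+1 (1,1)[X./.X/XX/OO/O.]+1 (4,1)[X./../XX/OO/OX]+0
p2 O@[XX/../XX/OO/O.]: (1,0)[XX/O./XX/OO/O.]-1* (1,1)[XX/.O/XX/OO/O.]-1 (4,1)[XX/../XX/OO/OO]-1
p3 X@[XX/O./XX/OO/O.]: (1,1)[XX/OX/XX/OO/O.]+1* (4,1)[XX/O./XX/OO/OX]+0
p4 O@[XX/OX/XX/OO/O.] terminal -1; root [X./../XX/OO/O.] d4

value(X./../XX/OO/O., X) = +1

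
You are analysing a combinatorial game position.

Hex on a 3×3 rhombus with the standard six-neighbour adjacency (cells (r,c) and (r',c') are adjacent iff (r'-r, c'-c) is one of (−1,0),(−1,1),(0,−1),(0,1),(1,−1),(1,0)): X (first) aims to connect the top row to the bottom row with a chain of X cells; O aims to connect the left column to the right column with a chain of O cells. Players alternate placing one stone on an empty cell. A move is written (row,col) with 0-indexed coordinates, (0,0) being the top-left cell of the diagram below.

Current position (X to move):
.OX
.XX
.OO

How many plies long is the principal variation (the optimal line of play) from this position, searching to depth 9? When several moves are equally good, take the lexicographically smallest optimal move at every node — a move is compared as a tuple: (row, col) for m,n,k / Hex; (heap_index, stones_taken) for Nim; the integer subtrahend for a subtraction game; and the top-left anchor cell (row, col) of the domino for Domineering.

ply 1, X at .OX/.XX/.OO | (0,0)=-1→XOX/.XX/.OO; (1,0)=-1→.OX/XXX/.OO; (2,0)=+1→.OX/.XX/XOO*
ply 2: .OX/.XX/XOO is terminal -1 (O); from .OX/.XX/.OO depth 9

PV length from [.OX/.XX/.OO]: 1 ply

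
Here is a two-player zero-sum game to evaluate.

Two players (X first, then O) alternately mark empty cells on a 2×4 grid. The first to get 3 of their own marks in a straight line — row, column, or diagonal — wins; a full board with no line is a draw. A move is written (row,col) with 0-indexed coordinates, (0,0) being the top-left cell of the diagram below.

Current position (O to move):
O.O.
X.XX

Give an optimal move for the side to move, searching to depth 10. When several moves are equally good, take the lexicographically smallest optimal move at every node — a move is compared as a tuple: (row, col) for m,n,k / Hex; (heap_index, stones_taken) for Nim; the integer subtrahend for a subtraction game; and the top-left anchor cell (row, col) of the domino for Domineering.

p1 O@[O.O./X.XX]: (0,1)[OOO./X.XX]+1* (0,3)[O.OO/X.XX]-1 (1,1)[O.O./XOXX]+0
p2 X@[OOO./X.XX] terminal -1; root [O.O./X.XX] d10

O's best at [O.O./X.XX]: (0,1)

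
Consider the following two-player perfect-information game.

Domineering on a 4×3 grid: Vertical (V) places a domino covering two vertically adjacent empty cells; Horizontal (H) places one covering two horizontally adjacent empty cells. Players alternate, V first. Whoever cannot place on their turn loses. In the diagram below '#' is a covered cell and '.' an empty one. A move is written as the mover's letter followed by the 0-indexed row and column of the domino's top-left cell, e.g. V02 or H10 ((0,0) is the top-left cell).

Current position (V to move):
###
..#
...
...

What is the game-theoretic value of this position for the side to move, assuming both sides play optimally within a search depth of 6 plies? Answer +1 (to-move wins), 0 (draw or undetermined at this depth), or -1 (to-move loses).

value(###/..#/.../..., V) = +1

p1 V@[###/..#/.../...]: V10[###/#.#/#../...]-1 V11[###/.##/.#./...]+1* V20[###/..#/#../#..]-1 V21[###/..#/.#./.#.]+1 V22[###/..#/..#/..#]-1
p2 H@[###/.##/.#./...]: H30[###/.##/.#./##.]-1* H31[###/.##/.#./.##]-1
p3 V@[###/.##/.#./##.]: V10[###/###/##./##.]+1* V22[###/.##/.##/###]+1
p4 H@[###/###/##./##.] terminal -1; root [###/..#/.../...] d6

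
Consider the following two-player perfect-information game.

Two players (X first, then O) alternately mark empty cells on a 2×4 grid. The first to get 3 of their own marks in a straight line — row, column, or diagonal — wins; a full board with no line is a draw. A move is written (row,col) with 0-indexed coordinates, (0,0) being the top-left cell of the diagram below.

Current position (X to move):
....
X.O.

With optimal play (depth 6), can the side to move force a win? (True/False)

p1 X@[..../X.O.]: (0,0)[X.../X.O.]+0* (0,1)[.X../X.O.]+0 (0,2)[..X./X.O.]+0 (0,3)[...X/X.O.]+0 (1,1)[..../XXO.]+0 (1,3)[..../X.OX]+0
p2 O@[X.../X.O.]: (0,1)[XO../X.O.]+0* (0,2)[X.O./X.O.]+0 (0,3)[X..O/X.O.]+0 (1,1)[X.../XOO.]+0 (1,3)[X.../X.OO]+0
p3 X@[XO../X.O.]: (0,2)[XOX./X.O.]+0* (0,3)[XO.X/X.O.]+0 (1,1)[XO../XXO.]+0 (1,3)[XO../X.OX]+0
p4 O@[XOX./X.O.]: (0,3)[XOXO/X.O.]+0* (1,1)[XOX./XOO.]+0 (1,3)[XOX./X.OO]+0
p5 X@[XOXO/X.O.]: (1,1)[XOXO/XXO.]+0* (1,3)[XOXO/X.OX]+0
p6 O@[XOXO/XXO.]: (1,3)[XOXO/XXOO]+0*
p7 X@[XOXO/XXOO] terminal +0; root [..../X.O.] d6

X winning at [..../X.O.]: False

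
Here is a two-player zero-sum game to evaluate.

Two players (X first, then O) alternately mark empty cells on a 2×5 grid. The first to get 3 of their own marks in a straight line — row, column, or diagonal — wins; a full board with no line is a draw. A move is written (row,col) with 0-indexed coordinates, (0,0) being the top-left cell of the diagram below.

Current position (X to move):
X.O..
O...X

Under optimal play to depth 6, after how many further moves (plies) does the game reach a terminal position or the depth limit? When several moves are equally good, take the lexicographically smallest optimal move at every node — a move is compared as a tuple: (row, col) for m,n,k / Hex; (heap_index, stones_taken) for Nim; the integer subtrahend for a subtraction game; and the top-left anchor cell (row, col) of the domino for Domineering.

p1 X@[X.O../O...X]: (0,1)[XXO../O...X]+0* (0,3)[X.OX./O...X]+0 (0,4)[X.O.X/O...X]+0 (1,1)[X.O../OX..X]-1 (1,2)[X.O../O.X.X]+0 (1,3)[X.O../O..XX]-1
p2 O@[XXO../O...X]: (0,3)[XXOO./O...X]+0* (0,4)[XXO.O/O...X]+0 (1,1)[XXO../OO..X]+0 (1,2)[XXO../O.O.X]+0 (1,3)[XXO../O..OX]+0
p3 X@[XXOO./O...X]: (0,4)[XXOOX/O...X]+0* (1,1)[XXOO./OX..X]-1 (1,2)[XXOO./O.X.X]-1 (1,3)[XXOO./O..XX]-1
p4 O@[XXOOX/O...X]: (1,1)[XXOOX/OO..X]+0* (1,2)[XXOOX/O.O.X]+0 (1,3)[XXOOX/O..OX]+0
p5 X@[XXOOX/OO..X]: (1,2)[XXOOX/OOX.X]+0* (1,3)[XXOOX/OO.XX]-1
p6 O@[XXOOX/OOX.X]: (1,3)[XXOOX/OOXOX]+0*
p7 X@[XXOOX/OOXOX] terminal +0; root [X.O../O...X] d6

PV length from [X.O../O...X]: 6 plies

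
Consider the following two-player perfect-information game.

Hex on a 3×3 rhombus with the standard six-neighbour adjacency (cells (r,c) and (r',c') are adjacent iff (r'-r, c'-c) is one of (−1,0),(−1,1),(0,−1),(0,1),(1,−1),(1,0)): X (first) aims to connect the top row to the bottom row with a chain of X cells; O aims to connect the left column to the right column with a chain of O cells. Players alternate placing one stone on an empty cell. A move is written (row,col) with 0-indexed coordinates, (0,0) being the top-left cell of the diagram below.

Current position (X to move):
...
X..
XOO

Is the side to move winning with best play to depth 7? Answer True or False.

X winning at [.../X../XOO]: True

ply 1, X at .../X../XOO | (0,0)=+1→X../X../XOO*; (0,1)=+1→.X./X../XOO; (0,2)=+1→..X/X../XOO; (1,1)=+1→.../XX./XOO; (1,2)=+1→.../X.X/XOO
ply 2: X../X../XOO is terminal -1 (O); from .../X../XOO depth 7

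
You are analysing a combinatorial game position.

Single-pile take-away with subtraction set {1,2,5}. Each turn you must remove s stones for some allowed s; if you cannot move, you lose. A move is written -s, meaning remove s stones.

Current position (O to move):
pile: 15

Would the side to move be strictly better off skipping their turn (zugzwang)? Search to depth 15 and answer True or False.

p1 O@[15]: -1[14]-1* -2[13]-1 -5[10]-1
p2 X@[14]: -1[13]-1 -2[12]+1* -5[9]+1
p3 O@[12]: -1[11]-1* -2[10]-1 -5[7]-1
p4 X@[11]: -1[10]-1 -2[9]+1* -5[6]+1
p5 O@[9]: -1[8]-1* -2[7]-1 -5[4]-1
p6 X@[8]: -1[7]-1 -2[6]+1* -5[3]+1
p7 O@[6]: -1[5]-1* -2[4]-1 -5[1]-1
p8 X@[5]: -1[4]-1 -2[3]+1* -5[0]+1
p9 O@[3]: -1[2]-1* -2[1]-1
p10 X@[2]: -1[1]-1 -2[0]+1*
p11 O@[0] terminal -1; root [15] d15
suppose O passes — search the same position with X to move:
pass> p1 X@[15]: -1[14]-1* -2[13]-1 -5[10]-1
pass> p2 O@[14]: -1[13]-1 -2[12]+1* -5[9]+1
pass> p3 X@[12]: -1[11]-1* -2[10]-1 -5[7]-1
pass> p4 O@[11]: -1[10]-1 -2[9]+1* -5[6]+1
pass> p5 X@[9]: -1[8]-1* -2[7]-1 -5[4]-1
pass> p6 O@[8]: -1[7]-1 -2[6]+1* -5[3]+1
pass> p7 X@[6]: -1[5]-1* -2[4]-1 -5[1]-1
pass> p8 O@[5]: -1[4]-1 -2[3]+1* -5[0]+1
pass> p9 X@[3]: -1[2]-1* -2[1]-1
pass> p10 O@[2]: -1[1]-1 -2[0]+1*
pass> p11 X@[0] terminal -1; root [15] d15
for O: play -1, pass +1

zugzwang(15, O) = True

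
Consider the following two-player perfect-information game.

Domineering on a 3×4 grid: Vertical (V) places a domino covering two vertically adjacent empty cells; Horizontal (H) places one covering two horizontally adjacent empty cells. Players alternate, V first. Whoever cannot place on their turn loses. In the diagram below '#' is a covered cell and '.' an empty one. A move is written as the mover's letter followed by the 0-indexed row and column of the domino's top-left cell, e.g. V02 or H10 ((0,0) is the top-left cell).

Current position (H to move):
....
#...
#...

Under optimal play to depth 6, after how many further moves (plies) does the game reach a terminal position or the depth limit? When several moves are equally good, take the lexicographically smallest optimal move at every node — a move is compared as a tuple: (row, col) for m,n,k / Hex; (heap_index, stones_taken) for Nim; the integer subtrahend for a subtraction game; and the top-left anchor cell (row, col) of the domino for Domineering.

ply 1, H at ..../#.../#... | H00=-1→##../#.../#...; H01=-1→.##./#.../#...; H02=-1→..##/#.../#...; H11=+1→..../###./#...*; H12=+1→..../#.##/#...; H21=-1→..../#.../###.; H22=-1→..../#.../#.##
ply 2, V at ..../###./#... | V03=-1→...#/####/#...*; V13=-1→..../####/#..#
ply 3, H at ...#/####/#... | H00=+1→##.#/####/#...*; H01=+1→.###/####/#...; H21=+1→...#/####/###.; H22=+1→...#/####/#.##
ply 4: ##.#/####/#... is terminal -1 (V); from ..../#.../#... depth 6

PV length from [..../#.../#...]: 3 plies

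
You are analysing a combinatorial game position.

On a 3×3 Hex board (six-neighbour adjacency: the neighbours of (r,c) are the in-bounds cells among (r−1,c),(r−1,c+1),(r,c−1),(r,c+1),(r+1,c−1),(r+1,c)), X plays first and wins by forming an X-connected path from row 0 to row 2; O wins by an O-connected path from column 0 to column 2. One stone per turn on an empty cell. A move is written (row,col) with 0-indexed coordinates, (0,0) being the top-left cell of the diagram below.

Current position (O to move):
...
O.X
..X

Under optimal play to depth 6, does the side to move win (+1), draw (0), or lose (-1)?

p1 O@[.../O.X/..X]: (0,0)[O../O.X/..X]-1 (0,1)[.O./O.X/..X]-1 (0,2)[..O/O.X/..X]+1* (1,1)[.../OOX/..X]-1 (2,0)[.../O.X/O.X]-1 (2,1)[.../O.X/.OX]-1
p2 X@[..O/O.X/..X]: (0,0)[X.O/O.X/..X]-1* (0,1)[.XO/O.X/..X]-1 (1,1)[..O/OXX/..X]-1 (2,0)[..O/O.X/X.X]-1 (2,1)[..O/O.X/.XX]-1
p3 O@[X.O/O.X/..X]: (0,1)[XOO/O.X/..X]+1* (1,1)[X.O/OOX/..X]+1 (2,0)[X.O/O.X/O.X]+1 (2,1)[X.O/O.X/.OX]+1
p4 X@[XOO/O.X/..X] terminal -1; root [.../O.X/..X] d6

value(.../O.X/..X, O) = +1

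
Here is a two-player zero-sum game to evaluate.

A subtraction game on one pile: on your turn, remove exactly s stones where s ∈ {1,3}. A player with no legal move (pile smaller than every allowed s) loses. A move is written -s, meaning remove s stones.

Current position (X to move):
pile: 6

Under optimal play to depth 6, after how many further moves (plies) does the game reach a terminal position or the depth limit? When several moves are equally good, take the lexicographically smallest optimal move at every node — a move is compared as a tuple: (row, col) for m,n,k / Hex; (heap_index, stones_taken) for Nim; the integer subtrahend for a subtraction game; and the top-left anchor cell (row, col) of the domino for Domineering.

ply 1, X at 6 | -1=-1→5*; -3=-1→3
ply 2, O at 5 | -1=+1→4*; -3=+1→2
ply 3, X at 4 | -1=-1→3*; -3=-1→1
ply 4, O at 3 | -1=+1→2*; -3=+1→0
ply 5, X at 2 | -1=-1→1*
ply 6, O at 1 | -1=+1→0*
ply 7: 0 is terminal -1 (X); from 6 depth 6

PV length from [6]: 6 plies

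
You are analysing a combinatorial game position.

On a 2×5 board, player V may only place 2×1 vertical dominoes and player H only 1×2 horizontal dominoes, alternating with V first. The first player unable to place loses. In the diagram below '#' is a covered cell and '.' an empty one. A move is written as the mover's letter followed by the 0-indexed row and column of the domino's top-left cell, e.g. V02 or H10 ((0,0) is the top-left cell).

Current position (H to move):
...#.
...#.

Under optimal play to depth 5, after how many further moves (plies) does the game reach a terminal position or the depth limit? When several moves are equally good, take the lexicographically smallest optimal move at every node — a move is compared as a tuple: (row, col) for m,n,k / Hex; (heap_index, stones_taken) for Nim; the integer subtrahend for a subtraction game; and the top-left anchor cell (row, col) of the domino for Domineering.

[...#./...#.] H move#1: H00:-1/##.#./...#.*, H01:-1/.###./...#., H10:-1/...#./##.#., H11:-1/...#./.###.
[##.#./...#.] V move#2: V02:+1/####./..##.*, V04:-1/##.##/...##
[####./..##.] H move#3: H10:-1/####./####.*
[####./####.] V move#4: V04:+1/#####/#####*
[#####/#####] end (terminal -1, H#5); searched ...#./...#. to 5

PV length from [...#./...#.]: 4 plies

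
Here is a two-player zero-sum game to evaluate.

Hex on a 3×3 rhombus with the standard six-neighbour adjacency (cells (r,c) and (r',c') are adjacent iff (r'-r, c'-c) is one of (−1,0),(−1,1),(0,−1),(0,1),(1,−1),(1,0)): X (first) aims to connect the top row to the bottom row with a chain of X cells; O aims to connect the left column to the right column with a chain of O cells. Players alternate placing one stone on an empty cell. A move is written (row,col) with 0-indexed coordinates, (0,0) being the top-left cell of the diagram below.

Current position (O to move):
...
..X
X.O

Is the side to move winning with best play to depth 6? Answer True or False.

ply 1, O at .../..X/X.O | (0,0)=-1→O../..X/X.O*; (0,1)=-1→.O./..X/X.O; (0,2)=-1→..O/..X/X.O; (1,0)=-1→.../O.X/X.O; (1,1)=-1→.../.OX/X.O; (2,1)=-1→.../..X/XOO
ply 2, X at O../..X/X.O | (0,1)=+1→OX./..X/X.O*; (0,2)=+1→O.X/..X/X.O; (1,0)=+1→O../X.X/X.O; (1,1)=+1→O../.XX/X.O; (2,1)=+1→O../..X/XXO
ply 3, O at OX./..X/X.O | (0,2)=-1→OXO/..X/X.O*; (1,0)=-1→OX./O.X/X.O; (1,1)=-1→OX./.OX/X.O; (2,1)=-1→OX./..X/XOO
ply 4, X at OXO/..X/X.O | (1,0)=+1→OXO/X.X/X.O*; (1,1)=+1→OXO/.XX/X.O; (2,1)=+1→OXO/..X/XXO
ply 5: OXO/X.X/X.O is terminal -1 (O); from .../..X/X.O depth 6

O winning at [.../..X/X.O]: False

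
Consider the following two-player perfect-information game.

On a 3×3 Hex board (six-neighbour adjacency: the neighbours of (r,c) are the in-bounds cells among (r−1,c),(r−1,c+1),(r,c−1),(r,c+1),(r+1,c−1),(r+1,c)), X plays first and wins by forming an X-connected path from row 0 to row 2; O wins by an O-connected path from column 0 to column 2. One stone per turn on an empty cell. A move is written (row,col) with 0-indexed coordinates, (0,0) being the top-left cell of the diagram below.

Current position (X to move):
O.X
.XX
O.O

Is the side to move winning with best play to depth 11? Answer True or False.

[O.X/.XX/O.O] X move#1: (0,1):-1/OXX/.XX/O.O, (1,0):-1/O.X/XXX/O.O, (2,1):+1/O.X/.XX/OXO*
[O.X/.XX/OXO] end (terminal -1, O#2); searched O.X/.XX/O.O to 11

X winning at [O.X/.XX/O.O]: True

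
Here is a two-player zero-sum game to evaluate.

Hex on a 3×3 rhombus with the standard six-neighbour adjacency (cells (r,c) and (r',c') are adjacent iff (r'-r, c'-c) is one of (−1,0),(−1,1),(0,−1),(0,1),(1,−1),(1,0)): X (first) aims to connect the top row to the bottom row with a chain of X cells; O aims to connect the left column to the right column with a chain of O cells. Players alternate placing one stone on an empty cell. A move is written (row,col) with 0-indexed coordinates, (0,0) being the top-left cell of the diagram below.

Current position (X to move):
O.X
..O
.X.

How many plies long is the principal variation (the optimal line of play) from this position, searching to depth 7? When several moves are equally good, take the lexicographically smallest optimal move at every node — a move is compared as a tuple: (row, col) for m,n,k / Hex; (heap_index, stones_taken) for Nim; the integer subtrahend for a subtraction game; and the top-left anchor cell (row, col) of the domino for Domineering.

PV length from [O.X/..O/.X.]: 1 ply

[O.X/..O/.X.] X move#1: (0,1):-1/OXX/..O/.X., (1,0):-1/O.X/X.O/.X., (1,1):+1/O.X/.XO/.X.*, (2,0):-1/O.X/..O/XX., (2,2):-1/O.X/..O/.XX
[O.X/.XO/.X.] end (terminal -1, O#2); searched O.X/..O/.X. to 7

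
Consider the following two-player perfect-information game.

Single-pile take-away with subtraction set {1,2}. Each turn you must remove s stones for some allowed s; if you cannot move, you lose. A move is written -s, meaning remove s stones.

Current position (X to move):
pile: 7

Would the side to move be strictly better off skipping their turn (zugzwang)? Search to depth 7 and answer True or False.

zugzwang(7, X) = False

[7] X move#1: -1:+1/6*, -2:-1/5
[6] O move#2: -1:-1/5*, -2:-1/4
[5] X move#3: -1:-1/4, -2:+1/3*
[3] O move#4: -1:-1/2*, -2:-1/1
[2] X move#5: -1:-1/1, -2:+1/0*
[0] end (terminal -1, O#6); searched 7 to 7
if X skipped the turn, O would face:
~ [7] O move#1: -1:+1/6*, -2:-1/5
~ [6] X move#2: -1:-1/5*, -2:-1/4
~ [5] O move#3: -1:-1/4, -2:+1/3*
~ [3] X move#4: -1:-1/2*, -2:-1/1
~ [2] O move#5: -1:-1/1, -2:+1/0*
~ [0] end (terminal -1, X#6); searched 7 to 7
compare (X): move=+1 vs pass=-1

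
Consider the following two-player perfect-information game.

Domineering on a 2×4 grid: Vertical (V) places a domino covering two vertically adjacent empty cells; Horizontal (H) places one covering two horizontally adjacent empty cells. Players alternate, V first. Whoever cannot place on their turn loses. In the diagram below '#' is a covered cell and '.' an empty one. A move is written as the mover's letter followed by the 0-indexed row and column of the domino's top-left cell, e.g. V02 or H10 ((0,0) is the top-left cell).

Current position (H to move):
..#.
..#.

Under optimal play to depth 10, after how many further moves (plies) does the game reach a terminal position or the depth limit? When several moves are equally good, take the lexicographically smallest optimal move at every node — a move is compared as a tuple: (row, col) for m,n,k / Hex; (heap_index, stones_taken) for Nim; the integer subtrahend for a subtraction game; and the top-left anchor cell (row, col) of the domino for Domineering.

PV length from [..#./..#.]: 3 plies

[..#./..#.] H move#1: H00:+1/###./..#.*, H10:+1/..#./###.
[###./..#.] V move#2: V03:-1/####/..##*
[####/..##] H move#3: H10:+1/####/####*
[####/####] end (terminal -1, V#4); searched ..#./..#. to 10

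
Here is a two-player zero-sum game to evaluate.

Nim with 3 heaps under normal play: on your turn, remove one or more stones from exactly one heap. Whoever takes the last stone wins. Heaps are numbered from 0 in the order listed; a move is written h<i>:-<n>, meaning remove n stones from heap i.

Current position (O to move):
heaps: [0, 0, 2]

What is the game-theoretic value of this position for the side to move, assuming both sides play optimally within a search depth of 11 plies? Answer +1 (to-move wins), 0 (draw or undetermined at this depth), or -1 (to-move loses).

ply 1, O at (0,0,2) | h2:-1=-1→(0,0,1); h2:-2=+1→(0,0,0)*
ply 2: (0,0,0) is terminal -1 (X); from (0,0,2) depth 11

value((0,0,2), O) = +1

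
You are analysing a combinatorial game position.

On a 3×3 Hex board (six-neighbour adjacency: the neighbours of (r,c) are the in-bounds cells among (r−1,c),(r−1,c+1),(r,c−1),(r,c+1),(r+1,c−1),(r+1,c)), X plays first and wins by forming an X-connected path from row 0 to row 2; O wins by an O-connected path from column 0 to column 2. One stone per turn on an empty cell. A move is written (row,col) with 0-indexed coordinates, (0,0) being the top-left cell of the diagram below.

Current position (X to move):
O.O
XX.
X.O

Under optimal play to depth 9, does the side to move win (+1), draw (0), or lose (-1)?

[O.O/XX./X.O] X move#1: (0,1):+1/OXO/XX./X.O*, (1,2):-1/O.O/XXX/X.O, (2,1):-1/O.O/XX./XXO
[OXO/XX./X.O] end (terminal -1, O#2); searched O.O/XX./X.O to 9

value(O.O/XX./X.O, X) = +1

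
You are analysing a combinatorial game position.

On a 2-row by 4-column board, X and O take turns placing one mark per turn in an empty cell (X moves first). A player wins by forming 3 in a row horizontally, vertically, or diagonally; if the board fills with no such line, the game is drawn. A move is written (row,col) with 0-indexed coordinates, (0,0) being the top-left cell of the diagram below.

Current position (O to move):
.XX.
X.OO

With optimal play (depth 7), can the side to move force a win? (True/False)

O winning at [.XX./X.OO]: True

[.XX./X.OO] O move#1: (0,0):-1/OXX./X.OO, (0,3):-1/.XXO/X.OO, (1,1):+1/.XX./XOOO*
[.XX./XOOO] end (terminal -1, X#2); searched .XX./X.OO to 7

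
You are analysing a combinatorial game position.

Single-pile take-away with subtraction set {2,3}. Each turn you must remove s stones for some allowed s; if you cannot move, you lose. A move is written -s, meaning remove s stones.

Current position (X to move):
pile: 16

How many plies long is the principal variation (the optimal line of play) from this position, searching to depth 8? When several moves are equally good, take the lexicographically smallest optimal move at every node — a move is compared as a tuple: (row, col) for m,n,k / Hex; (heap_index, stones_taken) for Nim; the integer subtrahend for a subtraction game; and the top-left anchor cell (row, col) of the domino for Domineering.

p1 X@[16]: -2[14]-1* -3[13]-1
p2 O@[14]: -2[12]-1 -3[11]+1*
p3 X@[11]: -2[9]-1* -3[8]-1
p4 O@[9]: -2[7]-1 -3[6]+1*
p5 X@[6]: -2[4]-1* -3[3]-1
p6 O@[4]: -2[2]-1 -3[1]+1*
p7 X@[1] terminal -1; root [16] d8

PV length from [16]: 6 plies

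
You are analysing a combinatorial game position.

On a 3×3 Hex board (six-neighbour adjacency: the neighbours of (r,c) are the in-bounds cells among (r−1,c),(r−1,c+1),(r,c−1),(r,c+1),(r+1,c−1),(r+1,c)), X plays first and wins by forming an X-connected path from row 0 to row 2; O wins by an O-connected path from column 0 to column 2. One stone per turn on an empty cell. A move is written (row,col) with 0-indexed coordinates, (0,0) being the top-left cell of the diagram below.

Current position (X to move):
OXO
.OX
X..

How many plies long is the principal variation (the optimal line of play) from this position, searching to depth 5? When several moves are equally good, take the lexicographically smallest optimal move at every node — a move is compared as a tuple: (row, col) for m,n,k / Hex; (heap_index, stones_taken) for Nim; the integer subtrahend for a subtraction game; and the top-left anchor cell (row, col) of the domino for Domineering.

PV length from [OXO/.OX/X..]: 1 ply

p1 X@[OXO/.OX/X..]: (1,0)[OXO/XOX/X..]+1* (2,1)[OXO/.OX/XX.]-1 (2,2)[OXO/.OX/X.X]-1
p2 O@[OXO/XOX/X..] terminal -1; root [OXO/.OX/X..] d5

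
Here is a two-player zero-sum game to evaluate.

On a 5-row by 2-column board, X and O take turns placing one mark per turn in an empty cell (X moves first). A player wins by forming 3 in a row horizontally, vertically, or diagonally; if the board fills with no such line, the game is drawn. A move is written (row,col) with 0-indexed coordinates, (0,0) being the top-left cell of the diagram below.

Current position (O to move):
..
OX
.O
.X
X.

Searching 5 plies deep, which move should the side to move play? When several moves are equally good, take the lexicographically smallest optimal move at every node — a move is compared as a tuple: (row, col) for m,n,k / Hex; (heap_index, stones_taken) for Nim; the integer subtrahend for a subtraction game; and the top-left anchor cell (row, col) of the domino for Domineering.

ply 1, O at ../OX/.O/.X/X. | (0,0)=+0→O./OX/.O/.X/X.; (0,1)=+0→.O/OX/.O/.X/X.; (2,0)=+1→../OX/OO/.X/X.*; (3,0)=+0→../OX/.O/OX/X.; (4,1)=+0→../OX/.O/.X/XO
ply 2, X at ../OX/OO/.X/X. | (0,0)=-1→X./OX/OO/.X/X.*; (0,1)=-1→.X/OX/OO/.X/X.; (3,0)=-1→../OX/OO/XX/X.; (4,1)=-1→../OX/OO/.X/XX
ply 3, O at X./OX/OO/.X/X. | (0,1)=+0→XO/OX/OO/.X/X.; (3,0)=+1→X./OX/OO/OX/X.*; (4,1)=+0→X./OX/OO/.X/XO
ply 4: X./OX/OO/OX/X. is terminal -1 (X); from ../OX/.O/.X/X. depth 5

O's best at [../OX/.O/.X/X.]: (2,0)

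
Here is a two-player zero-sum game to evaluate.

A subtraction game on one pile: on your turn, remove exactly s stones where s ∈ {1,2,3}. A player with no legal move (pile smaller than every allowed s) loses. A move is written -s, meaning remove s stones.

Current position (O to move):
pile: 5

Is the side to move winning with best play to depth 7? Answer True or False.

O winning at [5]: True

ply 1, O at 5 | -1=+1→4*; -2=-1→3; -3=-1→2
ply 2, X at 4 | -1=-1→3*; -2=-1→2; -3=-1→1
ply 3, O at 3 | -1=-1→2; -2=-1→1; -3=+1→0*
ply 4: 0 is terminal -1 (X); from 5 depth 7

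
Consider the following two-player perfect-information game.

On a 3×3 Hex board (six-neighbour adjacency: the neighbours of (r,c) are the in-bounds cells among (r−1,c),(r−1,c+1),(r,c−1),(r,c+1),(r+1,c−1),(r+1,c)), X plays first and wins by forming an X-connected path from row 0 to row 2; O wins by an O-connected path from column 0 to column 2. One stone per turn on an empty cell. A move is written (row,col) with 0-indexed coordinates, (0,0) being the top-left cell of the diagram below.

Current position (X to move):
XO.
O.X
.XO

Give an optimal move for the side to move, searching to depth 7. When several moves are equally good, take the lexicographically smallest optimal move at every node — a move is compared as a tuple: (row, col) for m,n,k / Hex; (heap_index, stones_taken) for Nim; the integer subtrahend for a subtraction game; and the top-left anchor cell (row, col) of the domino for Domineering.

X's best at [XO./O.X/.XO]: (0,2)

ply 1, X at XO./O.X/.XO | (0,2)=+1→XOX/O.X/.XO*; (1,1)=-1→XO./OXX/.XO; (2,0)=-1→XO./O.X/XXO
ply 2: XOX/O.X/.XO is terminal -1 (O); from XO./O.X/.XO depth 7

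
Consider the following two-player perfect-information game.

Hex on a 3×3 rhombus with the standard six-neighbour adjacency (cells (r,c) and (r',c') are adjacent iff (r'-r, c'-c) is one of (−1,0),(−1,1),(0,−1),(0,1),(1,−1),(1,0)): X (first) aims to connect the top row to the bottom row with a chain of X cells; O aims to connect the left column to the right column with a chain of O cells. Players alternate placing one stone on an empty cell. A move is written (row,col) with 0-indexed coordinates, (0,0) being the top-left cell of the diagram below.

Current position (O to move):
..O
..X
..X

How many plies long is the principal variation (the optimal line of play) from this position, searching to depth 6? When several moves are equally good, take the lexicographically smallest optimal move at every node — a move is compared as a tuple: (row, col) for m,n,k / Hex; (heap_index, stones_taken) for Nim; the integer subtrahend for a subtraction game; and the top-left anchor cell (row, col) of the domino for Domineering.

PV length from [..O/..X/..X]: 5 plies

ply 1, O at ..O/..X/..X | (0,0)=+1→O.O/..X/..X*; (0,1)=+1→.OO/..X/..X; (1,0)=+1→..O/O.X/..X; (1,1)=+1→..O/.OX/..X; (2,0)=+1→..O/..X/O.X; (2,1)=-1→..O/..X/.OX
ply 2, X at O.O/..X/..X | (0,1)=-1→OXO/..X/..X*; (1,0)=-1→O.O/X.X/..X; (1,1)=-1→O.O/.XX/..X; (2,0)=-1→O.O/..X/X.X; (2,1)=-1→O.O/..X/.XX
ply 3, O at OXO/..X/..X | (1,0)=-1→OXO/O.X/..X; (1,1)=+1→OXO/.OX/..X*; (2,0)=-1→OXO/..X/O.X; (2,1)=-1→OXO/..X/.OX
ply 4, X at OXO/.OX/..X | (1,0)=-1→OXO/XOX/..X*; (2,0)=-1→OXO/.OX/X.X; (2,1)=-1→OXO/.OX/.XX
ply 5, O at OXO/XOX/..X | (2,0)=+1→OXO/XOX/O.X*; (2,1)=-1→OXO/XOX/.OX
ply 6: OXO/XOX/O.X is terminal -1 (X); from ..O/..X/..X depth 6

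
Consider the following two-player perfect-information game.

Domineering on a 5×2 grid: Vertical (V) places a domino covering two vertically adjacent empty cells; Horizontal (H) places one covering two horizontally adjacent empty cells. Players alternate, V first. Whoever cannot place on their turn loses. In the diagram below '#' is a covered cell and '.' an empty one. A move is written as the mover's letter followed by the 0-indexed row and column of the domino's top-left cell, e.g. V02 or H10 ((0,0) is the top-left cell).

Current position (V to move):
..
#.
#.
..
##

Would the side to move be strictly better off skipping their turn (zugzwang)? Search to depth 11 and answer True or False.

[../#./#./../##] V move#1: V01:-1/.#/##/#./../##*, V11:-1/../##/##/../##, V21:-1/../#./##/.#/##
[.#/##/#./../##] H move#2: H30:+1/.#/##/#./##/##*
[.#/##/#./##/##] end (terminal -1, V#3); searched ../#./#./../## to 11
suppose V passes — search the same position with H to move:
pass> [../#./#./../##] H move#1: H00:-1/##/#./#./../##*, H30:-1/../#./#./##/##
pass> [##/#./#./../##] V move#2: V11:-1/##/##/##/../##, V21:+1/##/#./##/.#/##*
pass> [##/#./##/.#/##] end (terminal -1, H#3); searched ../#./#./../## to 11
for V: play -1, pass +1

zugzwang(../#./#./../##, V) = True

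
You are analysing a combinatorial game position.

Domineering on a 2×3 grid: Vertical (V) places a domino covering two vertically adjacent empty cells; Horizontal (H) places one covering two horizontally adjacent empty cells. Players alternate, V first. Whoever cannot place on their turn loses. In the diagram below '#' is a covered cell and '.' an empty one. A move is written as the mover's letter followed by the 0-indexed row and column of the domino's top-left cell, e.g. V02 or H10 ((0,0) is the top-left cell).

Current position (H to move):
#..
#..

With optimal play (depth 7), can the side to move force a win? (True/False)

H winning at [#../#..]: True

p1 H@[#../#..]: H01[###/#..]+1* H11[#../###]+1
p2 V@[###/#..] terminal -1; root [#../#..] d7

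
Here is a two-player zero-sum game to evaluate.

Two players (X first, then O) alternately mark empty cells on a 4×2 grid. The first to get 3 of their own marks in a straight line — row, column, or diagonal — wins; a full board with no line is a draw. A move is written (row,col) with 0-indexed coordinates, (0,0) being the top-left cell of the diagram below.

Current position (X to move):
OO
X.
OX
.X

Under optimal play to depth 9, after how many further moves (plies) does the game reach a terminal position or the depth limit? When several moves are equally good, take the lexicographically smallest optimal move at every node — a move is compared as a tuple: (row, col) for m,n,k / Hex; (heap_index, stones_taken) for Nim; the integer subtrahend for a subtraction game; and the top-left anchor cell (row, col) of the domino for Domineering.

PV length from [OO/X./OX/.X]: 1 ply

[OO/X./OX/.X] X move#1: (1,1):+1/OO/XX/OX/.X*, (3,0):+0/OO/X./OX/XX
[OO/XX/OX/.X] end (terminal -1, O#2); searched OO/X./OX/.X to 9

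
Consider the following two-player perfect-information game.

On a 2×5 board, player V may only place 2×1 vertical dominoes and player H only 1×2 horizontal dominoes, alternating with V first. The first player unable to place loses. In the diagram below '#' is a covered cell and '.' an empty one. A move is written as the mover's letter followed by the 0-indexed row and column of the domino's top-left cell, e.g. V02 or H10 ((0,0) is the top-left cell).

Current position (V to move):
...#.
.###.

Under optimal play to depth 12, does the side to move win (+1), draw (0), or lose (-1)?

value(...#./.###., V) = +1

p1 V@[...#./.###.]: V00[#..#./####.]+1* V04[...##/.####]-1
p2 H@[#..#./####.]: H01[####./####.]-1*
p3 V@[####./####.]: V04[#####/#####]+1*
p4 H@[#####/#####] terminal -1; root [...#./.###.] d12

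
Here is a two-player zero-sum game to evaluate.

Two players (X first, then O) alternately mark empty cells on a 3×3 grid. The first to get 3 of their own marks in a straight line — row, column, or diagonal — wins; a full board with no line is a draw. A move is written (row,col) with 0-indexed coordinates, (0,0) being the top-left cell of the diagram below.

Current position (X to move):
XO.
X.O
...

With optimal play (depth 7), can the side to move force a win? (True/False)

X winning at [XO./X.O/...]: True

p1 X@[XO./X.O/...]: (0,2)[XOX/X.O/...]+0 (1,1)[XO./XXO/...]+1* (2,0)[XO./X.O/X..]+1 (2,1)[XO./X.O/.X.]+0 (2,2)[XO./X.O/..X]+1
p2 O@[XO./XXO/...]: (0,2)[XOO/XXO/...]-1* (2,0)[XO./XXO/O..]-1 (2,1)[XO./XXO/.O.]-1 (2,2)[XO./XXO/..O]-1
p3 X@[XOO/XXO/...]: (2,0)[XOO/XXO/X..]+1* (2,1)[XOO/XXO/.X.]-1 (2,2)[XOO/XXO/..X]+1
p4 O@[XOO/XXO/X..] terminal -1; root [XO./X.O/...] d7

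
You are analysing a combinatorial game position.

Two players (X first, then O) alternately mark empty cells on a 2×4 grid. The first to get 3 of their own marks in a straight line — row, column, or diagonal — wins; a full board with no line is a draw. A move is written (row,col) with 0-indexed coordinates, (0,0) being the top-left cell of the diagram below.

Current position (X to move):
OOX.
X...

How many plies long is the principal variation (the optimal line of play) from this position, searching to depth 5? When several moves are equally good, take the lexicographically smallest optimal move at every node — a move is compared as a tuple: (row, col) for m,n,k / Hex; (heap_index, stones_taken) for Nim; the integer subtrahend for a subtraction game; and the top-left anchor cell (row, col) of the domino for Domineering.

ply 1, X at OOX./X... | (0,3)=+0→OOXX/X...*; (1,1)=+0→OOX./XX..; (1,2)=+0→OOX./X.X.; (1,3)=+0→OOX./X..X
ply 2, O at OOXX/X... | (1,1)=+0→OOXX/XO..*; (1,2)=+0→OOXX/X.O.; (1,3)=+0→OOXX/X..O
ply 3, X at OOXX/XO.. | (1,2)=+0→OOXX/XOX.*; (1,3)=+0→OOXX/XO.X
ply 4, O at OOXX/XOX. | (1,3)=+0→OOXX/XOXO*
ply 5: OOXX/XOXO is terminal +0 (X); from OOX./X... depth 5

PV length from [OOX./X...]: 4 plies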